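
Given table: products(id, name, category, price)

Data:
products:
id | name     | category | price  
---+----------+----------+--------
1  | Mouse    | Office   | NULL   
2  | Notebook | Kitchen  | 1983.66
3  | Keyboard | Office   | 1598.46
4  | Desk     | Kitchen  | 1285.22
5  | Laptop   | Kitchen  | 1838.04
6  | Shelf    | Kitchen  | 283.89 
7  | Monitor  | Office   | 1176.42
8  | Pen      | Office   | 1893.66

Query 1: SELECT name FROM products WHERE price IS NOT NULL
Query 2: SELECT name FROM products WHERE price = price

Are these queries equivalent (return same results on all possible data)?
Yes, equivalent

Both queries return: [('Desk',), ('Keyboard',), ('Laptop',), ('Monitor',), ('Notebook',), ('Pen',), ('Shelf',)]

Reason: IS NOT NULL vs self-equality (both exclude NULLs)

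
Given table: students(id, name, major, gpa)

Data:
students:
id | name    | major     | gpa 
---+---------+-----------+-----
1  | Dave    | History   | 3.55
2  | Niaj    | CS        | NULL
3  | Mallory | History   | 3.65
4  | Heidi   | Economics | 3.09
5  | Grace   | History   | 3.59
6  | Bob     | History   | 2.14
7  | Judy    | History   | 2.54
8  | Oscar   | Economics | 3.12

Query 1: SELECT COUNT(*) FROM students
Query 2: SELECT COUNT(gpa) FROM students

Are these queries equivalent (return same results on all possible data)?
No, not equivalent

Query 1 returns: [(8,)]
Query 2 returns: [(7,)]

Reason: COUNT(*) includes NULLs, COUNT(column) excludes them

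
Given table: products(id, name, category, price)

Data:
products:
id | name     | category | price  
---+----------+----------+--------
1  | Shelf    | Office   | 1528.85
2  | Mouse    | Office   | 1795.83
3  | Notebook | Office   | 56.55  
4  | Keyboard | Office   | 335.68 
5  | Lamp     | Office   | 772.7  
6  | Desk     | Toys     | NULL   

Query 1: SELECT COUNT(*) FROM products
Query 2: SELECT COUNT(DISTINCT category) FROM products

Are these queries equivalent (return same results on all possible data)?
No, not equivalent

Query 1 returns: [(6,)]
Query 2 returns: [(2,)]

Reason: COUNT(*) counts rows, COUNT(DISTINCT category) counts unique categorys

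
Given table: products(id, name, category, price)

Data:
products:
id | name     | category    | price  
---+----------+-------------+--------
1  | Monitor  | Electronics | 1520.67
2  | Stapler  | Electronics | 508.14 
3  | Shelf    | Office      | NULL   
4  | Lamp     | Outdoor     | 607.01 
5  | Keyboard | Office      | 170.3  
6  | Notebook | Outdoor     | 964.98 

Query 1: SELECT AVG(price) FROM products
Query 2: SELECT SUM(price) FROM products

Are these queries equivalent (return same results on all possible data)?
No, not equivalent

Query 1 returns: [(754.22,)]
Query 2 returns: [(3771.1,)]

Reason: AVG vs SUM give different aggregate values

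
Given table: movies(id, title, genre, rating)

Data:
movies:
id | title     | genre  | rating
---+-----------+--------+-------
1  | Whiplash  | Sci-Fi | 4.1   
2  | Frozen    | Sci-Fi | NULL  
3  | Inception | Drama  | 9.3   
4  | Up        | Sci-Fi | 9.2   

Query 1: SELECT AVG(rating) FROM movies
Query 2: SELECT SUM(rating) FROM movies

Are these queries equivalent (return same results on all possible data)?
No, not equivalent

Query 1 returns: [(7.533333333333334,)]
Query 2 returns: [(22.6,)]

Reason: AVG vs SUM give different aggregate values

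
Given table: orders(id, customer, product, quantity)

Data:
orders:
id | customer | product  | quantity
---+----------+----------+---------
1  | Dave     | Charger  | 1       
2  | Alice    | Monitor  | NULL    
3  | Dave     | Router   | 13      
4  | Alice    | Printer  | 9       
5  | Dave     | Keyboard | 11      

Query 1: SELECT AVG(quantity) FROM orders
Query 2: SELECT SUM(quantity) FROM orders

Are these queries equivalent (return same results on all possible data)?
No, not equivalent

Query 1 returns: [(8.5,)]
Query 2 returns: [(34,)]

Reason: AVG vs SUM give different aggregate values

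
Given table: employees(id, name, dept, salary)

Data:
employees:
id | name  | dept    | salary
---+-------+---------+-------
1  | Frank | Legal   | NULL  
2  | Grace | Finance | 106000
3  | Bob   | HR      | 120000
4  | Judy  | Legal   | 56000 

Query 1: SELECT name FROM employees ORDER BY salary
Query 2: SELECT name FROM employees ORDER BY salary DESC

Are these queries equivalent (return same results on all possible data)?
No, not equivalent

Query 1 returns: [('Frank',), ('Judy',), ('Grace',), ('Bob',)]
Query 2 returns: [('Bob',), ('Grace',), ('Judy',), ('Frank',)]

Reason: ASC vs DESC gives opposite ordering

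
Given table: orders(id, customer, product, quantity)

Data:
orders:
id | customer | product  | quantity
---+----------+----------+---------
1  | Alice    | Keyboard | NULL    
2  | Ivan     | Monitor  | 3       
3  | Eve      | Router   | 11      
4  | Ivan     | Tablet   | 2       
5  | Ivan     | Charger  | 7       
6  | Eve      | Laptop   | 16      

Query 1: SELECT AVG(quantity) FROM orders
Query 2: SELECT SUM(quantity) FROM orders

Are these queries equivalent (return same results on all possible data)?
No, not equivalent

Query 1 returns: [(7.8,)]
Query 2 returns: [(39,)]

Reason: AVG vs SUM give different aggregate values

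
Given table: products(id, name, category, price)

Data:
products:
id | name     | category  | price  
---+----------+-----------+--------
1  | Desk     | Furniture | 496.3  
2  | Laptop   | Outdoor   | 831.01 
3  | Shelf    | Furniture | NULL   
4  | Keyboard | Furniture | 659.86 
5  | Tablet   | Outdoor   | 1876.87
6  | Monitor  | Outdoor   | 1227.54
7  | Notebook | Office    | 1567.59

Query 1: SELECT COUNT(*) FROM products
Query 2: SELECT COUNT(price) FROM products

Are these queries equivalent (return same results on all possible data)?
No, not equivalent

Query 1 returns: [(7,)]
Query 2 returns: [(6,)]

Reason: COUNT(*) includes NULLs, COUNT(column) excludes them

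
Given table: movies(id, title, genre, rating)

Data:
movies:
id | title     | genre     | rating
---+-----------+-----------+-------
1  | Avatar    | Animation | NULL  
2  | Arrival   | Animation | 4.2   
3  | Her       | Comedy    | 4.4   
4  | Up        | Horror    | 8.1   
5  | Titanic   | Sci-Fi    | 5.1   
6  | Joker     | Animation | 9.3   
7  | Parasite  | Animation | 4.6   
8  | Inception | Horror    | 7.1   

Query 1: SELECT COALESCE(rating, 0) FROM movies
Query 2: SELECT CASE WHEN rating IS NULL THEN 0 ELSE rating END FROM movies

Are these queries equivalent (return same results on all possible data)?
Yes, equivalent

Both queries return: [(0,), (4.2,), (4.4,), (4.6,), (5.1,), (7.1,), (8.1,), (9.3,)]

Reason: COALESCE vs CASE for NULL handling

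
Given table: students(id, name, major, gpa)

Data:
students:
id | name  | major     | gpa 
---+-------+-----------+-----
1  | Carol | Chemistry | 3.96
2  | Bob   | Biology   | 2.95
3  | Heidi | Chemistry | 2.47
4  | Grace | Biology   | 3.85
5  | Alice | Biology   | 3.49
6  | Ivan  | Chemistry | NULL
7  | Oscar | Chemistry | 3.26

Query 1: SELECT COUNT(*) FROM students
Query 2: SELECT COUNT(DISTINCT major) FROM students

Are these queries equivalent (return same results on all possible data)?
No, not equivalent

Query 1 returns: [(7,)]
Query 2 returns: [(2,)]

Reason: COUNT(*) counts rows, COUNT(DISTINCT major) counts unique majors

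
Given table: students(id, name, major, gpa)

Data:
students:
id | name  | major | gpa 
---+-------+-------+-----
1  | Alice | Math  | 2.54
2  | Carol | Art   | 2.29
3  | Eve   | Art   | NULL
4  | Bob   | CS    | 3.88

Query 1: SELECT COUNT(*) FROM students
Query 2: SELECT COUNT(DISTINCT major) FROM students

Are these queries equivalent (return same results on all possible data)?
No, not equivalent

Query 1 returns: [(4,)]
Query 2 returns: [(3,)]

Reason: COUNT(*) counts rows, COUNT(DISTINCT major) counts unique majors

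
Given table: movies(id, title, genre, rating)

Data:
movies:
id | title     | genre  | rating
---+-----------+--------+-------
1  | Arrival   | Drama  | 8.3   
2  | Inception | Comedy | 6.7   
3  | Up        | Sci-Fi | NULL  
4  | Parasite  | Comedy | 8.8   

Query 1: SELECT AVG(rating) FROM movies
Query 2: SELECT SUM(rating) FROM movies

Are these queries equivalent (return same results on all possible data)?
No, not equivalent

Query 1 returns: [(7.933333333333334,)]
Query 2 returns: [(23.8,)]

Reason: AVG vs SUM give different aggregate values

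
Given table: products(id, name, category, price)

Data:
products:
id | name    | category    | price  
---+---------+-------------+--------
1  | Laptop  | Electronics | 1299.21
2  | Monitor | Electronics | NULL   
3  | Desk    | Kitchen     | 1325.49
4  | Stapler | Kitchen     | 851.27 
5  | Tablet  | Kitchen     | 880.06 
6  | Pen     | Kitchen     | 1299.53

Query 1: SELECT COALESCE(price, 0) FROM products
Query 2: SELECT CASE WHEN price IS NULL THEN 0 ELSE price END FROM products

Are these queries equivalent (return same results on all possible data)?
Yes, equivalent

Both queries return: [(0,), (851.27,), (880.06,), (1299.21,), (1299.53,), (1325.49,)]

Reason: COALESCE vs CASE for NULL handling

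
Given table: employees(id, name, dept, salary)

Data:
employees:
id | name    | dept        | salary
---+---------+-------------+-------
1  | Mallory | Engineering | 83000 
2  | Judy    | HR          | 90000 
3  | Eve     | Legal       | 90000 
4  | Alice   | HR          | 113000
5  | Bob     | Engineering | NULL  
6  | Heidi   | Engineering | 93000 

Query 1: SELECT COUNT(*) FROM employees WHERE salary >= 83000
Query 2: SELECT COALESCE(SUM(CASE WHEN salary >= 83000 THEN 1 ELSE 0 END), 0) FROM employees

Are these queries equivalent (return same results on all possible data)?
Yes, equivalent

Both queries return: [(5,)]

Reason: COUNT with WHERE vs conditional SUM (COALESCE handles empty-table NULL)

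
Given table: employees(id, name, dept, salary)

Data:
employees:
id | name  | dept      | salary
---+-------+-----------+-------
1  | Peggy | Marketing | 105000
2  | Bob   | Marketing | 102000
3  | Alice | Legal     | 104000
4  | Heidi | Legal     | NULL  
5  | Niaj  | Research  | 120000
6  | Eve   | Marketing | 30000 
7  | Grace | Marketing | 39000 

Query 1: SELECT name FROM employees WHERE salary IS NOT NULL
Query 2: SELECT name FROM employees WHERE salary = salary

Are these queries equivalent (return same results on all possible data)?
Yes, equivalent

Both queries return: [('Alice',), ('Bob',), ('Eve',), ('Grace',), ('Niaj',), ('Peggy',)]

Reason: IS NOT NULL vs self-equality (both exclude NULLs)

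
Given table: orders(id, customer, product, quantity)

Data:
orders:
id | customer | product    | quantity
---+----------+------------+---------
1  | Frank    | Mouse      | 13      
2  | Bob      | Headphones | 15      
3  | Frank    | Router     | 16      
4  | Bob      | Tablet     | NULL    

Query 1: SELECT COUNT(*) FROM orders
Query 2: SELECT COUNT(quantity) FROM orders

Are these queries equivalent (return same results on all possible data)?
No, not equivalent

Query 1 returns: [(4,)]
Query 2 returns: [(3,)]

Reason: COUNT(*) includes NULLs, COUNT(column) excludes them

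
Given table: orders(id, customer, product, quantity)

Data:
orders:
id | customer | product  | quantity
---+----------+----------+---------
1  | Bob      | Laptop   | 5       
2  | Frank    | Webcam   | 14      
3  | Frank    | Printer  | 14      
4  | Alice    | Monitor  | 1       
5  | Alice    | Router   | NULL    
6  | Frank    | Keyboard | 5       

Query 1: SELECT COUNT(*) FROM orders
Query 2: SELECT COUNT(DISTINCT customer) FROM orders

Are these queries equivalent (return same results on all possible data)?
No, not equivalent

Query 1 returns: [(6,)]
Query 2 returns: [(3,)]

Reason: COUNT(*) counts rows, COUNT(DISTINCT customer) counts unique customers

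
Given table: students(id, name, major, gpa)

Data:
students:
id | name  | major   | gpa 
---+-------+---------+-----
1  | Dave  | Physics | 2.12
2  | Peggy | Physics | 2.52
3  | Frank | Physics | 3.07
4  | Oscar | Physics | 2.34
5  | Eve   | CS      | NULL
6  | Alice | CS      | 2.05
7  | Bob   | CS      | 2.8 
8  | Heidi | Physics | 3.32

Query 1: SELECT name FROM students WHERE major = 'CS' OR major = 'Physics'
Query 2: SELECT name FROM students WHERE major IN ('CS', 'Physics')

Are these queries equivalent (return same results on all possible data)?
Yes, equivalent

Both queries return: [('Alice',), ('Bob',), ('Dave',), ('Eve',), ('Frank',), ('Heidi',), ('Oscar',), ('Peggy',)]

Reason: OR vs IN are equivalent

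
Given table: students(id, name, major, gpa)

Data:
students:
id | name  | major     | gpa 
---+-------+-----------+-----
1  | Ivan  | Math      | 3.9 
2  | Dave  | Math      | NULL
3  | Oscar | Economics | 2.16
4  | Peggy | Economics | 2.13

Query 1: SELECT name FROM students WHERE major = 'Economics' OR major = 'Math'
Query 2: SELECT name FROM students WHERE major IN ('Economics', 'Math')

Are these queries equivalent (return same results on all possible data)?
Yes, equivalent

Both queries return: [('Dave',), ('Ivan',), ('Oscar',), ('Peggy',)]

Reason: OR vs IN are equivalent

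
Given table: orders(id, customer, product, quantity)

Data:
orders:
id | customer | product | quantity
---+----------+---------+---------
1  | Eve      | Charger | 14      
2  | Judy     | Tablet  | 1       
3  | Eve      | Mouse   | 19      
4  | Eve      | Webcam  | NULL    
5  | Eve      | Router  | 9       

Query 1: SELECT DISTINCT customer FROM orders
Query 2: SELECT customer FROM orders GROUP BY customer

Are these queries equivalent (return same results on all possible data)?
Yes, equivalent

Both queries return: [('Eve',), ('Judy',)]

Reason: Both get unique customers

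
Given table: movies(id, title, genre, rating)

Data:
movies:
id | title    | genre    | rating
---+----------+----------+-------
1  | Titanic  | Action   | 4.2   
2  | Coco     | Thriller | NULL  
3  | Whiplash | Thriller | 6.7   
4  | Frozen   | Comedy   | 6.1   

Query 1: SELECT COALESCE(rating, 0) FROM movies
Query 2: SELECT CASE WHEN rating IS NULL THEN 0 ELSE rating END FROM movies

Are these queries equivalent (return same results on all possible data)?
Yes, equivalent

Both queries return: [(0,), (4.2,), (6.1,), (6.7,)]

Reason: COALESCE vs CASE for NULL handling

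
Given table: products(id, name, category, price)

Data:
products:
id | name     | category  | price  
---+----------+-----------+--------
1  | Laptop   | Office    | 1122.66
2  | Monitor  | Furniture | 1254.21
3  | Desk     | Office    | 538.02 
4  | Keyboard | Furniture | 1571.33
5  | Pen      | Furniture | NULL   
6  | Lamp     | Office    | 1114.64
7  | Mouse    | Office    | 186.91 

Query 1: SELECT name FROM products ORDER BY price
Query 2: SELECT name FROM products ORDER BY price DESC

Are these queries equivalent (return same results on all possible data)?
No, not equivalent

Query 1 returns: [('Pen',), ('Mouse',), ('Desk',), ('Lamp',), ('Laptop',), ('Monitor',), ('Keyboard',)]
Query 2 returns: [('Keyboard',), ('Monitor',), ('Laptop',), ('Lamp',), ('Desk',), ('Mouse',), ('Pen',)]

Reason: ASC vs DESC gives opposite ordering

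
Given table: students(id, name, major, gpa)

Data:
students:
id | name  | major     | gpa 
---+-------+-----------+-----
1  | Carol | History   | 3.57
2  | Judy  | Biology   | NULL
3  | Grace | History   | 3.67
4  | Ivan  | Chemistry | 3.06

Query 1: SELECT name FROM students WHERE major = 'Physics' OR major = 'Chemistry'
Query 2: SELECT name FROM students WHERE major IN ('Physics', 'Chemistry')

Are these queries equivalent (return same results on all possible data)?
Yes, equivalent

Both queries return: [('Ivan',)]

Reason: OR vs IN are equivalent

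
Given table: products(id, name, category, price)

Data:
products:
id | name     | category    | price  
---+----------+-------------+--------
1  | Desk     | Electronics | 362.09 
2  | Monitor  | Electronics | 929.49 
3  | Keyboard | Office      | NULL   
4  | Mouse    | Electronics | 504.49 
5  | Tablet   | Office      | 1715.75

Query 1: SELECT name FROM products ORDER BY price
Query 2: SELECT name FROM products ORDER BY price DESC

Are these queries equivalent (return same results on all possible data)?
No, not equivalent

Query 1 returns: [('Keyboard',), ('Desk',), ('Mouse',), ('Monitor',), ('Tablet',)]
Query 2 returns: [('Tablet',), ('Monitor',), ('Mouse',), ('Desk',), ('Keyboard',)]

Reason: ASC vs DESC gives opposite ordering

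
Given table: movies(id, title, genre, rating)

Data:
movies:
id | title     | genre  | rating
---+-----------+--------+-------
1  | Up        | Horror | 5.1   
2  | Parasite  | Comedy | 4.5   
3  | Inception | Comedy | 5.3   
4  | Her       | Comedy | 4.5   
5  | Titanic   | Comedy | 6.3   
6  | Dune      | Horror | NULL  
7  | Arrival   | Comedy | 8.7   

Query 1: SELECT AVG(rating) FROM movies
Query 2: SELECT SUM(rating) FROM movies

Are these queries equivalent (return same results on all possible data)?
No, not equivalent

Query 1 returns: [(5.733333333333333,)]
Query 2 returns: [(34.4,)]

Reason: AVG vs SUM give different aggregate values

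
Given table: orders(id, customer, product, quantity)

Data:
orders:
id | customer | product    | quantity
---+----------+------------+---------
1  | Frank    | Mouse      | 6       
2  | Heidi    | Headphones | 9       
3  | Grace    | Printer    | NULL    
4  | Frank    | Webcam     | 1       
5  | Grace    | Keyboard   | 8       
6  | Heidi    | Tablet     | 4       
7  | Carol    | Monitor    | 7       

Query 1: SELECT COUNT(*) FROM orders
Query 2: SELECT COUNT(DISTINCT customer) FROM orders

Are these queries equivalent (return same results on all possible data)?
No, not equivalent

Query 1 returns: [(7,)]
Query 2 returns: [(4,)]

Reason: COUNT(*) counts rows, COUNT(DISTINCT customer) counts unique customers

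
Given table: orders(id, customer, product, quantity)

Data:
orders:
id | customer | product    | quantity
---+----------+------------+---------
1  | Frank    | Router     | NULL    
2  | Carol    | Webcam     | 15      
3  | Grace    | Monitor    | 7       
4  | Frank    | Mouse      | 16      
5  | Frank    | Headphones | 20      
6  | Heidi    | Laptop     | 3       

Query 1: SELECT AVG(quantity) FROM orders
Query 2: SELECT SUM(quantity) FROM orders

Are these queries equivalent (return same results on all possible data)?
No, not equivalent

Query 1 returns: [(12.2,)]
Query 2 returns: [(61,)]

Reason: AVG vs SUM give different aggregate values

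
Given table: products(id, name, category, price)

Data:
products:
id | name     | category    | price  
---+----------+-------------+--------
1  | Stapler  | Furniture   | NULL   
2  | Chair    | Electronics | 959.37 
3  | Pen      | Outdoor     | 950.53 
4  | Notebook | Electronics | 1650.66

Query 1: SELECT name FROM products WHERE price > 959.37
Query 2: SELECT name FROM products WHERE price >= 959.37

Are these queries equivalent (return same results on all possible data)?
No, not equivalent

Query 1 returns: [('Notebook',)]
Query 2 returns: [('Chair',), ('Notebook',)]

Reason: > vs >= gives different results when price = 959.37 exists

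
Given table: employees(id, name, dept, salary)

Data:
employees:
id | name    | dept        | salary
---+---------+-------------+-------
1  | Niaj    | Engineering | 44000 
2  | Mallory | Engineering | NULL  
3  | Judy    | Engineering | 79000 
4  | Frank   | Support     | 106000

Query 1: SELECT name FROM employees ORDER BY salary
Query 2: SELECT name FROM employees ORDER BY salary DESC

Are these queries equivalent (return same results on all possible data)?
No, not equivalent

Query 1 returns: [('Mallory',), ('Niaj',), ('Judy',), ('Frank',)]
Query 2 returns: [('Frank',), ('Judy',), ('Niaj',), ('Mallory',)]

Reason: ASC vs DESC gives opposite ordering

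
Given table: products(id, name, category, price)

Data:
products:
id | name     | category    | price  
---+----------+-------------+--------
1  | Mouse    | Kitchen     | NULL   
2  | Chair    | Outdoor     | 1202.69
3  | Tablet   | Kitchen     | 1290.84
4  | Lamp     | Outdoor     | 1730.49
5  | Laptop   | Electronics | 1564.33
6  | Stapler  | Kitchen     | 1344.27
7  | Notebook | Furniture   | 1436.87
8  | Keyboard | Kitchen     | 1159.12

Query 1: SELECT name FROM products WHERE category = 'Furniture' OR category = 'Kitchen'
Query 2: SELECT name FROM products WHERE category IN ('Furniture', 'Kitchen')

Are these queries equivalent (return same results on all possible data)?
Yes, equivalent

Both queries return: [('Keyboard',), ('Mouse',), ('Notebook',), ('Stapler',), ('Tablet',)]

Reason: OR vs IN are equivalent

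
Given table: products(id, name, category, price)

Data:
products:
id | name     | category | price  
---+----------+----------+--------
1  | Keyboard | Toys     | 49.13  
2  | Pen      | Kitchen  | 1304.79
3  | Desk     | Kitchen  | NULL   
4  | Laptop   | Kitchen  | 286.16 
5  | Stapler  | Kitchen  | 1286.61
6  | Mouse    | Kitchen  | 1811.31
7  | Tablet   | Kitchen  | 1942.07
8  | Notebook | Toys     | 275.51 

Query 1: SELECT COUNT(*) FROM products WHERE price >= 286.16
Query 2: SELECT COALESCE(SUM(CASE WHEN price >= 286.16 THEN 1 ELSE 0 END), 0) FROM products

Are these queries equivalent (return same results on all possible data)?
Yes, equivalent

Both queries return: [(5,)]

Reason: COUNT with WHERE vs conditional SUM (COALESCE handles empty-table NULL)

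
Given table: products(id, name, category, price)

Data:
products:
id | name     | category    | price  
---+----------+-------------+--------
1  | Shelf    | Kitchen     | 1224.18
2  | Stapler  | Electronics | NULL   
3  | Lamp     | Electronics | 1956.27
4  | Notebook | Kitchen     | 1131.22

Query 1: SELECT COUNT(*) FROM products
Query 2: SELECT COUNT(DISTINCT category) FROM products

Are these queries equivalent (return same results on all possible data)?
No, not equivalent

Query 1 returns: [(4,)]
Query 2 returns: [(2,)]

Reason: COUNT(*) counts rows, COUNT(DISTINCT category) counts unique categorys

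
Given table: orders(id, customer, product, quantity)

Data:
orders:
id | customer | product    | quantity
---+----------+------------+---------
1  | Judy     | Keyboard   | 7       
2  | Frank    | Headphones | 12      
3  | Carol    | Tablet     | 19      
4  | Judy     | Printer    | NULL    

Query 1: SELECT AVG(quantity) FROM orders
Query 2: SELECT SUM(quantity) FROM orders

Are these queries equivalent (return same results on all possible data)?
No, not equivalent

Query 1 returns: [(12.666666666666666,)]
Query 2 returns: [(38,)]

Reason: AVG vs SUM give different aggregate values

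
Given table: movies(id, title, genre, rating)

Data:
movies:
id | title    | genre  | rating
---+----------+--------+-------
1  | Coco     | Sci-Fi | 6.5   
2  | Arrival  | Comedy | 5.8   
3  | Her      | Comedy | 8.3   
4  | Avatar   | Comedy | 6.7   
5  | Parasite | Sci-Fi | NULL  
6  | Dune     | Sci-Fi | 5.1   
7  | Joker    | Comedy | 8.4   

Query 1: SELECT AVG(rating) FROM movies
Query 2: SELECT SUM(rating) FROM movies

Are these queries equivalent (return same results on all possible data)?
No, not equivalent

Query 1 returns: [(6.8,)]
Query 2 returns: [(40.8,)]

Reason: AVG vs SUM give different aggregate values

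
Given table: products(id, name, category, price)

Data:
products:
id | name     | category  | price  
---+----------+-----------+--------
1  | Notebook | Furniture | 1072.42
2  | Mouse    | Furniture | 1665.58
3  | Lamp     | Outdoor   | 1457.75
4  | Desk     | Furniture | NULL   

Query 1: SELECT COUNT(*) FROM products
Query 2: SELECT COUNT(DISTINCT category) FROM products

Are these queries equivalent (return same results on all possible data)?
No, not equivalent

Query 1 returns: [(4,)]
Query 2 returns: [(2,)]

Reason: COUNT(*) counts rows, COUNT(DISTINCT category) counts unique categorys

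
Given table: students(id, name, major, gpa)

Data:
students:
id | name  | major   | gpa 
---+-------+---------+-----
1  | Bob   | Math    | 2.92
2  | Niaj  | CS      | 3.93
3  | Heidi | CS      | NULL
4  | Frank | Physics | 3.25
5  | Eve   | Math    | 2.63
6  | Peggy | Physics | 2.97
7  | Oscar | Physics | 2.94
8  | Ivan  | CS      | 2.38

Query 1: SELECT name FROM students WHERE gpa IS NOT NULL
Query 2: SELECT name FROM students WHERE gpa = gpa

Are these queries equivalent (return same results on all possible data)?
Yes, equivalent

Both queries return: [('Bob',), ('Eve',), ('Frank',), ('Ivan',), ('Niaj',), ('Oscar',), ('Peggy',)]

Reason: IS NOT NULL vs self-equality (both exclude NULLs)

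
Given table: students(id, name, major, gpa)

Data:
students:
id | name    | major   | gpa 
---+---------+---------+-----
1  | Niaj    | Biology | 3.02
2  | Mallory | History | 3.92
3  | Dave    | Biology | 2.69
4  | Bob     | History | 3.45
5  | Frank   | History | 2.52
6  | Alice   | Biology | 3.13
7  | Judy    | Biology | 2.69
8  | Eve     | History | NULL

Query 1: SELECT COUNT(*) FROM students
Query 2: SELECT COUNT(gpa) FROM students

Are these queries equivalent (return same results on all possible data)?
No, not equivalent

Query 1 returns: [(8,)]
Query 2 returns: [(7,)]

Reason: COUNT(*) includes NULLs, COUNT(column) excludes them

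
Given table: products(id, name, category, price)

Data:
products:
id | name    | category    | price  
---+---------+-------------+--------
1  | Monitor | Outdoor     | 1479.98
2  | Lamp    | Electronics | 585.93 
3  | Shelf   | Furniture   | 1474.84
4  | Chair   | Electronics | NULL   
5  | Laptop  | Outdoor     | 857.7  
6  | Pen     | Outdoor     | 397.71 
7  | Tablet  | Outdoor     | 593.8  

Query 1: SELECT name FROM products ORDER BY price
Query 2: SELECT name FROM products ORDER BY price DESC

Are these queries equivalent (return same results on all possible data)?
No, not equivalent

Query 1 returns: [('Chair',), ('Pen',), ('Lamp',), ('Tablet',), ('Laptop',), ('Shelf',), ('Monitor',)]
Query 2 returns: [('Monitor',), ('Shelf',), ('Laptop',), ('Tablet',), ('Lamp',), ('Pen',), ('Chair',)]

Reason: ASC vs DESC gives opposite ordering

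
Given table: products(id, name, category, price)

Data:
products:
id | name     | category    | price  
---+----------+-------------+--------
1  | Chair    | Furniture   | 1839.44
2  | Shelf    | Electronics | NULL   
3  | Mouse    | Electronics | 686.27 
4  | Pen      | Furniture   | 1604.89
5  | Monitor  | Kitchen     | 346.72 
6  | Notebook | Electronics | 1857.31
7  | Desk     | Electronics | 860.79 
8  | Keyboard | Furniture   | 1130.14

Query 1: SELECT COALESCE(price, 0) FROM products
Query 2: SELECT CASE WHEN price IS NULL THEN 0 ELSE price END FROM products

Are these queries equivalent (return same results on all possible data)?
Yes, equivalent

Both queries return: [(0,), (346.72,), (686.27,), (860.79,), (1130.14,), (1604.89,), (1839.44,), (1857.31,)]

Reason: COALESCE vs CASE for NULL handling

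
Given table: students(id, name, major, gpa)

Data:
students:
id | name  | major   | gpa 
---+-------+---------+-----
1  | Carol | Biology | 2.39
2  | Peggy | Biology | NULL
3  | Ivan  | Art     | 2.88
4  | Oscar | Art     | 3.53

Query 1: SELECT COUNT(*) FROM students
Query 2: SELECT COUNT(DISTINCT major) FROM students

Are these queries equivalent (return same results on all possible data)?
No, not equivalent

Query 1 returns: [(4,)]
Query 2 returns: [(2,)]

Reason: COUNT(*) counts rows, COUNT(DISTINCT major) counts unique majors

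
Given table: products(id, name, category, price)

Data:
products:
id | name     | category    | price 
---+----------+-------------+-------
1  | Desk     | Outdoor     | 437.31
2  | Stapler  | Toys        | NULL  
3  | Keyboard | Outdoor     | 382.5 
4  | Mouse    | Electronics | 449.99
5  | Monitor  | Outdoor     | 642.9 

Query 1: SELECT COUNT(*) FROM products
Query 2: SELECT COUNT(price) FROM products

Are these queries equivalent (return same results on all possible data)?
No, not equivalent

Query 1 returns: [(5,)]
Query 2 returns: [(4,)]

Reason: COUNT(*) includes NULLs, COUNT(column) excludes them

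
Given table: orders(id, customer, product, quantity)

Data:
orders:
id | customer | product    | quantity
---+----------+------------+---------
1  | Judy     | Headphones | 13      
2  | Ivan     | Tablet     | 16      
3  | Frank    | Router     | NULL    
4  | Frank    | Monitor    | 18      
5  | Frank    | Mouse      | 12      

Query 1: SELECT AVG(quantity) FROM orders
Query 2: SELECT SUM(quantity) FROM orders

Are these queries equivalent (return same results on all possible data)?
No, not equivalent

Query 1 returns: [(14.75,)]
Query 2 returns: [(59,)]

Reason: AVG vs SUM give different aggregate values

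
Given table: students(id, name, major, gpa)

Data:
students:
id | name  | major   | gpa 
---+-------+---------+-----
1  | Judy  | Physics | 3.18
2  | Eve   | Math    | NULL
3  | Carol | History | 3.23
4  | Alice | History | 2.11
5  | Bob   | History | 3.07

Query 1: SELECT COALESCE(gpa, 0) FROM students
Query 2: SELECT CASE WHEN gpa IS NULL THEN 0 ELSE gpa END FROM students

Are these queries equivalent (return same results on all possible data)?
Yes, equivalent

Both queries return: [(0,), (2.11,), (3.07,), (3.18,), (3.23,)]

Reason: COALESCE vs CASE for NULL handling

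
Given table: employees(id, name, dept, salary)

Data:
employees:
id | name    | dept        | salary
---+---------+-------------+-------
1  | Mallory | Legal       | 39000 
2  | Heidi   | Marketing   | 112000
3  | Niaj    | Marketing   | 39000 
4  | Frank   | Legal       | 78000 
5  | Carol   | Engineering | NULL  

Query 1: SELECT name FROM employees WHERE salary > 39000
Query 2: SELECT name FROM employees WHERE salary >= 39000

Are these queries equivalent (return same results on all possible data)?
No, not equivalent

Query 1 returns: [('Heidi',), ('Frank',)]
Query 2 returns: [('Mallory',), ('Heidi',), ('Niaj',), ('Frank',)]

Reason: > vs >= gives different results when salary = 39000 exists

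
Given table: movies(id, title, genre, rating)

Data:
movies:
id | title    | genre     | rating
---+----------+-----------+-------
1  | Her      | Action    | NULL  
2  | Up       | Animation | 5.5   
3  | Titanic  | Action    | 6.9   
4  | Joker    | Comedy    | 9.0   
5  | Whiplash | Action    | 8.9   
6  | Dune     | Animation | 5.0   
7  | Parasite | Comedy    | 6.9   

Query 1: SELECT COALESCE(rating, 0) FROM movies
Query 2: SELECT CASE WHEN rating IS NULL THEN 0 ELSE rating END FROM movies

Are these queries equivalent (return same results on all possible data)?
Yes, equivalent

Both queries return: [(0,), (5.0,), (5.5,), (6.9,), (6.9,), (8.9,), (9.0,)]

Reason: COALESCE vs CASE for NULL handling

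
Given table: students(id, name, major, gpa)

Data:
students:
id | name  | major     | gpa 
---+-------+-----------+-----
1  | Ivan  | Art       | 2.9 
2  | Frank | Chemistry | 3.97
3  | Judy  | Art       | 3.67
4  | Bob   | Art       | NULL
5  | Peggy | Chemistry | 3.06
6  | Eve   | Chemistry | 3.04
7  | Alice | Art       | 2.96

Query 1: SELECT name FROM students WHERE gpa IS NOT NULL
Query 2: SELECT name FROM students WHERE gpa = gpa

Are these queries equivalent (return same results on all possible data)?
Yes, equivalent

Both queries return: [('Alice',), ('Eve',), ('Frank',), ('Ivan',), ('Judy',), ('Peggy',)]

Reason: IS NOT NULL vs self-equality (both exclude NULLs)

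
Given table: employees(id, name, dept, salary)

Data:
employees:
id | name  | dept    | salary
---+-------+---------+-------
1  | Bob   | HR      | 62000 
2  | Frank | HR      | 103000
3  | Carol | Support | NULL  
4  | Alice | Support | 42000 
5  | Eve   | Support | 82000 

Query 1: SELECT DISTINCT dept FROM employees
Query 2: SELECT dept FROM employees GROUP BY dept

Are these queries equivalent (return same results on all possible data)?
Yes, equivalent

Both queries return: [('HR',), ('Support',)]

Reason: Both get unique depts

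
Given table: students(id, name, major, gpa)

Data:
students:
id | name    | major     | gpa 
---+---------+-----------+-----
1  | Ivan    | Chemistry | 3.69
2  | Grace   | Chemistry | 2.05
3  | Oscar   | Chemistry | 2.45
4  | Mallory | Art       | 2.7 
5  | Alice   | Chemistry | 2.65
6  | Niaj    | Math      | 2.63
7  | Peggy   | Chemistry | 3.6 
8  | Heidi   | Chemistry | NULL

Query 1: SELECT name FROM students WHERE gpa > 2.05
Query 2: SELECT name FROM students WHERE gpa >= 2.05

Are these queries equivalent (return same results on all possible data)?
No, not equivalent

Query 1 returns: [('Ivan',), ('Oscar',), ('Mallory',), ('Alice',), ('Niaj',), ('Peggy',)]
Query 2 returns: [('Ivan',), ('Grace',), ('Oscar',), ('Mallory',), ('Alice',), ('Niaj',), ('Peggy',)]

Reason: > vs >= gives different results when gpa = 2.05 exists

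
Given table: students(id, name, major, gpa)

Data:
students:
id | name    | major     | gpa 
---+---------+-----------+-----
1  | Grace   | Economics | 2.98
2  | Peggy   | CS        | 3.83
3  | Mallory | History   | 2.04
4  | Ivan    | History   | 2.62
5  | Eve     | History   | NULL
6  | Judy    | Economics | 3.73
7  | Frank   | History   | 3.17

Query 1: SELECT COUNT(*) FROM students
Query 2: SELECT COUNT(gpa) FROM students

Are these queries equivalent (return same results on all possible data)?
No, not equivalent

Query 1 returns: [(7,)]
Query 2 returns: [(6,)]

Reason: COUNT(*) includes NULLs, COUNT(column) excludes them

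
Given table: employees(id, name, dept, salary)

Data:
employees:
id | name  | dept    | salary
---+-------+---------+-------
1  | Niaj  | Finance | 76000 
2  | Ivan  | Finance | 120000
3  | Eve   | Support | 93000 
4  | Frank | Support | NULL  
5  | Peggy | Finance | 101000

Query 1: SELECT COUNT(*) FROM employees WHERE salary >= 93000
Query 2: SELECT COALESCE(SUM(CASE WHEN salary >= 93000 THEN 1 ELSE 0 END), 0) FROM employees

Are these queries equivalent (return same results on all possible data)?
Yes, equivalent

Both queries return: [(3,)]

Reason: COUNT with WHERE vs conditional SUM (COALESCE handles empty-table NULL)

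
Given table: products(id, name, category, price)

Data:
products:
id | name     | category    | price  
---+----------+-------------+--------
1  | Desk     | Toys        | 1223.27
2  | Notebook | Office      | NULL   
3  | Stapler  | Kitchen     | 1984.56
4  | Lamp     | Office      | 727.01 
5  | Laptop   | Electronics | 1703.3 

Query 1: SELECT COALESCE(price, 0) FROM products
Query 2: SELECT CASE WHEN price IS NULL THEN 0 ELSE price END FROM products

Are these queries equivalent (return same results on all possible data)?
Yes, equivalent

Both queries return: [(0,), (727.01,), (1223.27,), (1703.3,), (1984.56,)]

Reason: COALESCE vs CASE for NULL handling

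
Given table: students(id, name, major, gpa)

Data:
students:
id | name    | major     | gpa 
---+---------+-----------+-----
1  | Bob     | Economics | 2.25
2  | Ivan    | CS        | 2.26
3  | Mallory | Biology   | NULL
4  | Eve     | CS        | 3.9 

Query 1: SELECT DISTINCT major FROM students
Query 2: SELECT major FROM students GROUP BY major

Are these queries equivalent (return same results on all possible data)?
Yes, equivalent

Both queries return: [('Biology',), ('CS',), ('Economics',)]

Reason: Both get unique majors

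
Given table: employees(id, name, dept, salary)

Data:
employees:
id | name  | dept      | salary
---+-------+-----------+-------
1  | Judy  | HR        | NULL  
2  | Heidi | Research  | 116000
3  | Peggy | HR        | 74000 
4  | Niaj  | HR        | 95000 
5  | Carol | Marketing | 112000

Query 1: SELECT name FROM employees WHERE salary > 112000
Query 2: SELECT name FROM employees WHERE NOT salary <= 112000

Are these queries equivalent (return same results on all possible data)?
Yes, equivalent

Both queries return: [('Heidi',)]

Reason: Both filter salary > 112000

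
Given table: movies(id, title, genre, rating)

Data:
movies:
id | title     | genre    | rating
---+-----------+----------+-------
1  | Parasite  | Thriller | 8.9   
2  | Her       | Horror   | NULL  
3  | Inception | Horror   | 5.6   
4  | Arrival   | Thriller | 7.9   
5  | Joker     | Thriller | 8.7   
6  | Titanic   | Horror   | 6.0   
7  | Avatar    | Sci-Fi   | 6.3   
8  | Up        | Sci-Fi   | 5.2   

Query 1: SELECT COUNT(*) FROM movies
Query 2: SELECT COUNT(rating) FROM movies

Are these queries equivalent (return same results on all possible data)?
No, not equivalent

Query 1 returns: [(8,)]
Query 2 returns: [(7,)]

Reason: COUNT(*) includes NULLs, COUNT(column) excludes them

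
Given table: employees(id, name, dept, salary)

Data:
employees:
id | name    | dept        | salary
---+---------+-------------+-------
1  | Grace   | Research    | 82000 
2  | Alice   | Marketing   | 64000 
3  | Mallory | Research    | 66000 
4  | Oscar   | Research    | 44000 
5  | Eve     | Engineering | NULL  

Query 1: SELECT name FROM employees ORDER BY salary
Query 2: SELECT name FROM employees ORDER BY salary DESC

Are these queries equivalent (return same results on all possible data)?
No, not equivalent

Query 1 returns: [('Eve',), ('Oscar',), ('Alice',), ('Mallory',), ('Grace',)]
Query 2 returns: [('Grace',), ('Mallory',), ('Alice',), ('Oscar',), ('Eve',)]

Reason: ASC vs DESC gives opposite ordering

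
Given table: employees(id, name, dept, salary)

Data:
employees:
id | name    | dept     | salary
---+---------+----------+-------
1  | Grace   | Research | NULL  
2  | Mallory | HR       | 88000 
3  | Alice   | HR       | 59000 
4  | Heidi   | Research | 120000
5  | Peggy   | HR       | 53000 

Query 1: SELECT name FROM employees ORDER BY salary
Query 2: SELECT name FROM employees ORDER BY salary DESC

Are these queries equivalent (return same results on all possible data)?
No, not equivalent

Query 1 returns: [('Grace',), ('Peggy',), ('Alice',), ('Mallory',), ('Heidi',)]
Query 2 returns: [('Heidi',), ('Mallory',), ('Alice',), ('Peggy',), ('Grace',)]

Reason: ASC vs DESC gives opposite ordering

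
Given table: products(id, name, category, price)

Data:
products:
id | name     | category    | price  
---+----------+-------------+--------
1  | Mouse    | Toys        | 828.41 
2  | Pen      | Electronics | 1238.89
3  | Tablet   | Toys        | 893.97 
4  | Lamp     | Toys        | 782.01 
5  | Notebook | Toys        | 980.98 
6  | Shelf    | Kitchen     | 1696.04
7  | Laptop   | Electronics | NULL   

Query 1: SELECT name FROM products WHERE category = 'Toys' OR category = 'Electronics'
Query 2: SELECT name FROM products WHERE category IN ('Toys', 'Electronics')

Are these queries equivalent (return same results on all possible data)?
Yes, equivalent

Both queries return: [('Lamp',), ('Laptop',), ('Mouse',), ('Notebook',), ('Pen',), ('Tablet',)]

Reason: OR vs IN are equivalent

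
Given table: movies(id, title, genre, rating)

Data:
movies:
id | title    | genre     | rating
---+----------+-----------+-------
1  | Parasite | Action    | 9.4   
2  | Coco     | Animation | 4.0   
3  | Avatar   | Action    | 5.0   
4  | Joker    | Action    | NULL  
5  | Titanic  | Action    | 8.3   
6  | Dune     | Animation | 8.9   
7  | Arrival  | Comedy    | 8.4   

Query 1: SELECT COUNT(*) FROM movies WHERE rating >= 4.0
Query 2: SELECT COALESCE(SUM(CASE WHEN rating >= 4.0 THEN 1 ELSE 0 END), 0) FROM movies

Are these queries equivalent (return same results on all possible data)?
Yes, equivalent

Both queries return: [(6,)]

Reason: COUNT with WHERE vs conditional SUM (COALESCE handles empty-table NULL)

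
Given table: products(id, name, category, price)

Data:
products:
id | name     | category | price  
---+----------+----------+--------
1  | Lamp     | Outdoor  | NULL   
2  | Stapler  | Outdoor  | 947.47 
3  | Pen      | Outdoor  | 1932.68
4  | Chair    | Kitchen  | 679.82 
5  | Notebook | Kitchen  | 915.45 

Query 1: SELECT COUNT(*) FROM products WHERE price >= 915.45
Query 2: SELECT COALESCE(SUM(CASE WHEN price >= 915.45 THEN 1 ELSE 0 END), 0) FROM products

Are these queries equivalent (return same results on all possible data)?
Yes, equivalent

Both queries return: [(3,)]

Reason: COUNT with WHERE vs conditional SUM (COALESCE handles empty-table NULL)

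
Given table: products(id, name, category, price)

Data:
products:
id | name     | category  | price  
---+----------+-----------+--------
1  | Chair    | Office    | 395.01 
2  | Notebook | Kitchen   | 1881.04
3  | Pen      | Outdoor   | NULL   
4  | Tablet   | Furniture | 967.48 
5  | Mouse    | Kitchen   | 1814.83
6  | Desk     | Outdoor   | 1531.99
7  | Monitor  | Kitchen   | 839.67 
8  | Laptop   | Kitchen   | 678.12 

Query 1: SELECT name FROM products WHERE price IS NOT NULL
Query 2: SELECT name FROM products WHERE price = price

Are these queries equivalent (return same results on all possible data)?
Yes, equivalent

Both queries return: [('Chair',), ('Desk',), ('Laptop',), ('Monitor',), ('Mouse',), ('Notebook',), ('Tablet',)]

Reason: IS NOT NULL vs self-equality (both exclude NULLs)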